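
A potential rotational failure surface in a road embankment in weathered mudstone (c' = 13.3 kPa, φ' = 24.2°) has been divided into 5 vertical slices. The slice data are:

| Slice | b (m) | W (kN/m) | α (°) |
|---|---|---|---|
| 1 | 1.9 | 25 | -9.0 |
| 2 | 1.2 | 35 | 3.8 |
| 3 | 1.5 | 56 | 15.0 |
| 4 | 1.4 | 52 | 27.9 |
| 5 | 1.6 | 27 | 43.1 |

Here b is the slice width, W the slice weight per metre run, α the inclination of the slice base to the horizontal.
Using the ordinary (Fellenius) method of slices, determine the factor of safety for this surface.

FS = 3.47

Ordinary method of slices: FS = Σ[c'·Δl_i + (W_i cosα_i)·tanφ'] / Σ W_i sinα_i, with Δl_i = b_i / cosα_i.
Slice 1: Δl = 1.9/cos(-9.0°) = 1.924 m; N'_1 = 25·cos(-9.0°) = 24.7; c'Δl = 25.58; W sinα = -3.9
Slice 2: Δl = 1.2/cos3.8° = 1.203 m; N'_2 = 35·cos3.8° = 34.9; c'Δl = 16.00; W sinα = 2.3
Slice 3: Δl = 1.5/cos15.0° = 1.553 m; N'_3 = 56·cos15.0° = 54.1; c'Δl = 20.65; W sinα = 14.5
Slice 4: Δl = 1.4/cos27.9° = 1.584 m; N'_4 = 52·cos27.9° = 46.0; c'Δl = 21.07; W sinα = 24.3
Slice 5: Δl = 1.6/cos43.1° = 2.191 m; N'_5 = 27·cos43.1° = 19.7; c'Δl = 29.14; W sinα = 18.4
Σc'Δl = 112.4 kN/m; ΣN' = 179.4 kN/m; ΣW sinα = 55.7 kN/m
Resisting = 112.4 + 179.4·tan24.2° = 112.4 + 80.6 = 193.1 kN/m
FS = 193.1 / 55.7 = 3.467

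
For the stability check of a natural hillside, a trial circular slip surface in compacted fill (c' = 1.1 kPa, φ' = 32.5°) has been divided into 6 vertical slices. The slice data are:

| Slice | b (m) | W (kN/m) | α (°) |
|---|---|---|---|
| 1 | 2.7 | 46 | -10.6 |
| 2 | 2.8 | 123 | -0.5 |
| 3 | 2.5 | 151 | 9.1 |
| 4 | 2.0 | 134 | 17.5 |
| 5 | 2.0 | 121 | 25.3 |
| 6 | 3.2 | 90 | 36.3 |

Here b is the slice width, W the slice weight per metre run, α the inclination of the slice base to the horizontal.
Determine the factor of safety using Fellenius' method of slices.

FS = 2.62

Ordinary method of slices: FS = Σ[c'·Δl_i + (W_i cosα_i)·tanφ'] / Σ W_i sinα_i, with Δl_i = b_i / cosα_i.
Slice 1: Δl = 2.7/cos(-10.6°) = 2.747 m; N'_1 = 46·cos(-10.6°) = 45.2; c'Δl = 3.02; W sinα = -8.5
Slice 2: Δl = 2.8/cos(-0.5°) = 2.800 m; N'_2 = 123·cos(-0.5°) = 123.0; c'Δl = 3.08; W sinα = -1.1
Slice 3: Δl = 2.5/cos9.1° = 2.532 m; N'_3 = 151·cos9.1° = 149.1; c'Δl = 2.79; W sinα = 23.9
Slice 4: Δl = 2.0/cos17.5° = 2.097 m; N'_4 = 134·cos17.5° = 127.8; c'Δl = 2.31; W sinα = 40.3
Slice 5: Δl = 2.0/cos25.3° = 2.212 m; N'_5 = 121·cos25.3° = 109.4; c'Δl = 2.43; W sinα = 51.7
Slice 6: Δl = 3.2/cos36.3° = 3.971 m; N'_6 = 90·cos36.3° = 72.5; c'Δl = 4.37; W sinα = 53.3
Σc'Δl = 18.0 kN/m; ΣN' = 627.0 kN/m; ΣW sinα = 159.6 kN/m
Resisting = 18.0 + 627.0·tan32.5° = 18.0 + 399.5 = 417.5 kN/m
FS = 417.5 / 159.6 = 2.615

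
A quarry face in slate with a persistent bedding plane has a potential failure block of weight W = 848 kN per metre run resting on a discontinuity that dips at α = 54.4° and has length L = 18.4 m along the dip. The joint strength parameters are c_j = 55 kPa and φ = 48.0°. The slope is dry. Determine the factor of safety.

Resolving the block weight along and normal to the plane and applying the Mohr–Coulomb strength on the joint:
N' = W cosα = 848·cos54.4° = 493.6 kN/m
Driving force T = W sinα = 848·sin54.4° = 689.5 kN/m
Resisting force R = c_j·L + N'·tanφ = 55·18.4 + 493.6·tan48.0° = 1012.0 + 548.2 = 1560.2 kN/m
FS = R / T = 1560.2 / 689.5 = 2.263

FS = 2.26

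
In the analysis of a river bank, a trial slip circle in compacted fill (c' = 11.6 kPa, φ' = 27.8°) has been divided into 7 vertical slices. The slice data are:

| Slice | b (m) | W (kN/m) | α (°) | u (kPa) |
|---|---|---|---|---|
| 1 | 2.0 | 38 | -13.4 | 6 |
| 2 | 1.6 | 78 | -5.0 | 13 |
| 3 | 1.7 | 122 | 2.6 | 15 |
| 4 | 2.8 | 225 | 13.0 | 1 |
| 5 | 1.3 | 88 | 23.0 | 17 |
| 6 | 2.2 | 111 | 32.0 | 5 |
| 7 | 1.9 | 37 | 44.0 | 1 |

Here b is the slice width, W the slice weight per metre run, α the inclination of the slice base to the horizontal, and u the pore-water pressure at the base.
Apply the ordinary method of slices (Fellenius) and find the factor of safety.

FS = 2.92

Ordinary method of slices: FS = Σ[c'·Δl_i + (W_i cosα_i − u_i·Δl_i)·tanφ'] / Σ W_i sinα_i, with Δl_i = b_i / cosα_i.
Slice 1: Δl = 2.0/cos(-13.4°) = 2.056 m; N'_1 = 38·cos(-13.4°) − 6·2.056 = 24.6; c'Δl = 23.85; W sinα = -8.8
Slice 2: Δl = 1.6/cos(-5.0°) = 1.606 m; N'_2 = 78·cos(-5.0°) − 13·1.606 = 56.8; c'Δl = 18.63; W sinα = -6.8
Slice 3: Δl = 1.7/cos2.6° = 1.702 m; N'_3 = 122·cos2.6° − 15·1.702 = 96.3; c'Δl = 19.74; W sinα = 5.5
Slice 4: Δl = 2.8/cos13.0° = 2.874 m; N'_4 = 225·cos13.0° − 1·2.874 = 216.4; c'Δl = 33.33; W sinα = 50.6
Slice 5: Δl = 1.3/cos23.0° = 1.412 m; N'_5 = 88·cos23.0° − 17·1.412 = 57.0; c'Δl = 16.38; W sinα = 34.4
Slice 6: Δl = 2.2/cos32.0° = 2.594 m; N'_6 = 111·cos32.0° − 5·2.594 = 81.2; c'Δl = 30.09; W sinα = 58.8
Slice 7: Δl = 1.9/cos44.0° = 2.641 m; N'_7 = 37·cos44.0° − 1·2.641 = 24.0; c'Δl = 30.64; W sinα = 25.7
Σc'Δl = 172.7 kN/m; ΣN' = 556.3 kN/m; ΣW sinα = 159.5 kN/m
Resisting = 172.7 + 556.3·tan27.8° = 172.7 + 293.3 = 466.0 kN/m
FS = 466.0 / 159.5 = 2.922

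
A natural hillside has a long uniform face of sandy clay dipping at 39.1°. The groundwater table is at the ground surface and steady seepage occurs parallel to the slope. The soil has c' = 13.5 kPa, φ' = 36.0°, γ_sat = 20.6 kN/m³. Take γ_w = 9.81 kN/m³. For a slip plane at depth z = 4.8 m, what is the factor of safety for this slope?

With seepage parallel to the slope and the water table at the surface, the effective normal stress on the slip plane uses the buoyant unit weight γ' = γ_sat − γ_w while the driving shear stress uses γ_sat:
FS = [c' + γ' z cos²β tanφ'] / [γ_sat z sinβ cosβ]
γ' = 20.6 − 9.81 = 10.79 kN/m³
Numerator = 13.5 + 10.79·4.8·cos²39.1°·tan36.0° = 13.5 + 10.79·4.8·0.6022·0.7265 = 36.162 kPa
Denominator = 20.6·4.8·sin39.1°·cos39.1° = 20.6·4.8·0.6307·0.7760 = 48.395 kPa
FS = 36.162 / 48.395 = 0.747

FS = 0.75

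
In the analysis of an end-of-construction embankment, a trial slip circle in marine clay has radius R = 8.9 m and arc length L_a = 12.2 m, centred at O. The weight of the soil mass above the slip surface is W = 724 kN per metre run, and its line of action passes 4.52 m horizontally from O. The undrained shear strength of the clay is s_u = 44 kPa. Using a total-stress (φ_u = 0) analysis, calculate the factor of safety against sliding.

Taking moments about the centre O, the resisting moment is provided by the undrained shear strength acting along the arc:
M_R = s_u·L_a·R = 44·12.20·8.9 = 4777.5 kN·m/m
M_D = W·d = 724·4.52 = 3272.5 kN·m/m
FS = M_R / M_D = 4777.5 / 3272.5 = 1.460

FS = 1.46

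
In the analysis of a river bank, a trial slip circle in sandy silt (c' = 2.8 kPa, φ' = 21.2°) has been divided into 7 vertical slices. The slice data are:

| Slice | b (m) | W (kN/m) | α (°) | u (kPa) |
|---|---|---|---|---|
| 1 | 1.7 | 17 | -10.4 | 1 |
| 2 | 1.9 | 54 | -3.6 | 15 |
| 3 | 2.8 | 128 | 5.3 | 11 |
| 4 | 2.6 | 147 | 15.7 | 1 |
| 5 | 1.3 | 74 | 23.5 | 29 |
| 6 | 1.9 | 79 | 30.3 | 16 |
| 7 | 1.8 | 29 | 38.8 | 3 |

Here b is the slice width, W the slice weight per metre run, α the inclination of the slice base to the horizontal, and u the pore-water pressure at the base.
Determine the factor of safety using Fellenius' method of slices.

FS = 1.34

Ordinary method of slices: FS = Σ[c'·Δl_i + (W_i cosα_i − u_i·Δl_i)·tanφ'] / Σ W_i sinα_i, with Δl_i = b_i / cosα_i.
Slice 1: Δl = 1.7/cos(-10.4°) = 1.728 m; N'_1 = 17·cos(-10.4°) − 1·1.728 = 15.0; c'Δl = 4.84; W sinα = -3.1
Slice 2: Δl = 1.9/cos(-3.6°) = 1.904 m; N'_2 = 54·cos(-3.6°) − 15·1.904 = 25.3; c'Δl = 5.33; W sinα = -3.4
Slice 3: Δl = 2.8/cos5.3° = 2.812 m; N'_3 = 128·cos5.3° − 11·2.812 = 96.5; c'Δl = 7.87; W sinα = 11.8
Slice 4: Δl = 2.6/cos15.7° = 2.701 m; N'_4 = 147·cos15.7° − 1·2.701 = 138.8; c'Δl = 7.56; W sinα = 39.8
Slice 5: Δl = 1.3/cos23.5° = 1.418 m; N'_5 = 74·cos23.5° − 29·1.418 = 26.8; c'Δl = 3.97; W sinα = 29.5
Slice 6: Δl = 1.9/cos30.3° = 2.201 m; N'_6 = 79·cos30.3° − 16·2.201 = 33.0; c'Δl = 6.16; W sinα = 39.9
Slice 7: Δl = 1.8/cos38.8° = 2.310 m; N'_7 = 29·cos38.8° − 3·2.310 = 15.7; c'Δl = 6.47; W sinα = 18.2
Σc'Δl = 42.2 kN/m; ΣN' = 351.1 kN/m; ΣW sinα = 132.7 kN/m
Resisting = 42.2 + 351.1·tan21.2° = 42.2 + 136.2 = 178.4 kN/m
FS = 178.4 / 132.7 = 1.344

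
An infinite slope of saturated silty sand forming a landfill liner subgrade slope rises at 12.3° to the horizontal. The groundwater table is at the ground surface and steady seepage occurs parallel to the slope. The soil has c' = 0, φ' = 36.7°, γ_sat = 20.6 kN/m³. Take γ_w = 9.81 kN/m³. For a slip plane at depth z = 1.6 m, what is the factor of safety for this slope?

With seepage parallel to the slope and the water table at the surface, the effective normal stress on the slip plane uses the buoyant unit weight γ' = γ_sat − γ_w while the driving shear stress uses γ_sat:
FS = [c' + γ' z cos²β tanφ'] / [γ_sat z sinβ cosβ]
(For c' = 0 this reduces to FS = (γ'/γ_sat)·tanφ'/tanβ.)
γ' = 20.6 − 9.81 = 10.79 kN/m³
Numerator = 0.0 + 10.79·1.6·cos²12.3°·tan36.7° = 0.0 + 10.79·1.6·0.9546·0.7454 = 12.284 kPa
Denominator = 20.6·1.6·sin12.3°·cos12.3° = 20.6·1.6·0.2130·0.9770 = 6.860 kPa
FS = 12.284 / 6.860 = 1.791

FS = 1.79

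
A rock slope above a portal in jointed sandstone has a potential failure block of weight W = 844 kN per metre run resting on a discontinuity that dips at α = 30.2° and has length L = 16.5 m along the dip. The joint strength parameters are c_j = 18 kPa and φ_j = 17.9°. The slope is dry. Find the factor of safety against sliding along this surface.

FS = 1.25

Resolving the block weight along and normal to the plane and applying the Mohr–Coulomb strength on the joint:
N' = W cosα = 844·cos30.2° = 729.4 kN/m
Driving force T = W sinα = 844·sin30.2° = 424.5 kN/m
Resisting force R = c_j·L + N'·tanφ_j = 18·16.5 + 729.4·tan17.9° = 297.0 + 235.6 = 532.6 kN/m
FS = R / T = 532.6 / 424.5 = 1.255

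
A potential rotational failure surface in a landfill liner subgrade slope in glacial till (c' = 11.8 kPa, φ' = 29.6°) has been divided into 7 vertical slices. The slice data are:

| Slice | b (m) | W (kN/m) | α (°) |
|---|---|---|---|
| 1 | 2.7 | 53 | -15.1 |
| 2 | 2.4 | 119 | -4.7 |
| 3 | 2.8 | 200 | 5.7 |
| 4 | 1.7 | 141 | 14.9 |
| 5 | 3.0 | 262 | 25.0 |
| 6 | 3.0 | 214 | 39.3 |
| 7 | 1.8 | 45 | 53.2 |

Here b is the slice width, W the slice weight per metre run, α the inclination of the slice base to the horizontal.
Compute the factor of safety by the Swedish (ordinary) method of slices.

FS = 2.44

Ordinary method of slices: FS = Σ[c'·Δl_i + (W_i cosα_i)·tanφ'] / Σ W_i sinα_i, with Δl_i = b_i / cosα_i.
Slice 1: Δl = 2.7/cos(-15.1°) = 2.797 m; N'_1 = 53·cos(-15.1°) = 51.2; c'Δl = 33.00; W sinα = -13.8
Slice 2: Δl = 2.4/cos(-4.7°) = 2.408 m; N'_2 = 119·cos(-4.7°) = 118.6; c'Δl = 28.42; W sinα = -9.8
Slice 3: Δl = 2.8/cos5.7° = 2.814 m; N'_3 = 200·cos5.7° = 199.0; c'Δl = 33.20; W sinα = 19.9
Slice 4: Δl = 1.7/cos14.9° = 1.759 m; N'_4 = 141·cos14.9° = 136.3; c'Δl = 20.76; W sinα = 36.3
Slice 5: Δl = 3.0/cos25.0° = 3.310 m; N'_5 = 262·cos25.0° = 237.5; c'Δl = 39.06; W sinα = 110.7
Slice 6: Δl = 3.0/cos39.3° = 3.877 m; N'_6 = 214·cos39.3° = 165.6; c'Δl = 45.75; W sinα = 135.5
Slice 7: Δl = 1.8/cos53.2° = 3.005 m; N'_7 = 45·cos53.2° = 27.0; c'Δl = 35.46; W sinα = 36.0
Σc'Δl = 235.6 kN/m; ΣN' = 935.1 kN/m; ΣW sinα = 314.9 kN/m
Resisting = 235.6 + 935.1·tan29.6° = 235.6 + 531.2 = 766.8 kN/m
FS = 766.8 / 314.9 = 2.435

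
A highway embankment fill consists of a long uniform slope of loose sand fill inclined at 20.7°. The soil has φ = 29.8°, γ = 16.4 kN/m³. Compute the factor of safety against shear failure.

FS = 1.52

For a dry cohesionless infinite slope the factor of safety is FS = tanφ / tanβ.
FS = tan29.8° / tan20.7° = 0.5727 / 0.3779 = 1.516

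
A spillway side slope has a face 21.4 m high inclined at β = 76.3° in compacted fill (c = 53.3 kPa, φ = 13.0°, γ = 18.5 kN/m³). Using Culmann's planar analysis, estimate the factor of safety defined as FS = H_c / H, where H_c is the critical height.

H_c = (4c/γ) · sinβ cosφ / [1 − cos(β − φ)]
    = (4·53.3/18.5) · sin76.3°·cos13.0° / [1 − cos63.3°]
    = 11.524 · 0.9466 / 0.5507 = 19.81 m
FS = H_c / H = 19.81 / 21.4 = 0.926

FS = 0.93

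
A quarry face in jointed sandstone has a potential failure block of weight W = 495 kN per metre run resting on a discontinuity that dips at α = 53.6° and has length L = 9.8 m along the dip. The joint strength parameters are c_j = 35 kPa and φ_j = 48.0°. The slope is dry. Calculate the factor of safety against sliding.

FS = 1.68

Resolving the block weight along and normal to the plane and applying the Mohr–Coulomb strength on the joint:
N' = W cosα = 495·cos53.6° = 293.7 kN/m
Driving force T = W sinα = 495·sin53.6° = 398.4 kN/m
Resisting force R = c_j·L + N'·tanφ_j = 35·9.8 + 293.7·tan48.0° = 343.0 + 326.2 = 669.2 kN/m
FS = R / T = 669.2 / 398.4 = 1.680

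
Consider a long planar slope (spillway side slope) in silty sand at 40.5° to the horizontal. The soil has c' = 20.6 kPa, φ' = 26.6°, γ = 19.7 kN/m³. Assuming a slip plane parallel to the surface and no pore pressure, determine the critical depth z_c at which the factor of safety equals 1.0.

z_c = 5.12 m

Setting FS = 1.00 in FS = [c' + γz cos²β tanφ'] / [γz sinβ cosβ] and solving for z:
z = c' / [γ cosβ (FS·sinβ − cosβ·tanφ')]
  = 20.6 / [19.7·cos40.5°·(1.00·sin40.5° − cos40.5°·tan26.6°)]
  = 20.6 / [19.7·0.7604·(1.00·0.6494 − 0.7604·0.5008)]
  = 20.6 / 4.0246 = 5.119 m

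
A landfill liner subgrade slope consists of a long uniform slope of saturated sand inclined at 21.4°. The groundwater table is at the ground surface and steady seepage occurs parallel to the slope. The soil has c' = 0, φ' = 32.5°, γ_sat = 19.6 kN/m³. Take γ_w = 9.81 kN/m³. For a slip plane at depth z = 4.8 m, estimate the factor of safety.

FS = 0.81

With seepage parallel to the slope and the water table at the surface, the effective normal stress on the slip plane uses the buoyant unit weight γ' = γ_sat − γ_w while the driving shear stress uses γ_sat:
FS = [c' + γ' z cos²β tanφ'] / [γ_sat z sinβ cosβ]
(For c' = 0 this reduces to FS = (γ'/γ_sat)·tanφ'/tanβ.)
γ' = 19.6 − 9.81 = 9.79 kN/m³
Numerator = 0.0 + 9.79·4.8·cos²21.4°·tan32.5° = 0.0 + 9.79·4.8·0.8669·0.6371 = 25.952 kPa
Denominator = 19.6·4.8·sin21.4°·cos21.4° = 19.6·4.8·0.3649·0.9311 = 31.961 kPa
FS = 25.952 / 31.961 = 0.812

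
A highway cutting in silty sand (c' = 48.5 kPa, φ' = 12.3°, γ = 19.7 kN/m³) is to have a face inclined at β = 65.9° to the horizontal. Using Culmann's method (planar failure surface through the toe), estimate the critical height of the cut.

H_c = 21.60 m

Culmann's analysis gives the critical failure plane at α_cr = (β + φ')/2 = (65.9 + 12.3)/2 = 39.1°, and the critical height
H_c = (4c'/γ) · sinβ cosφ' / [1 − cos(β − φ')]
    = (4·48.5/19.7) · sin65.9°·cos12.3° / [1 − cos(53.6°)]
    = 9.848 · 0.9128·0.9770 / [1 − 0.5934]
    = 9.848 · 0.8919 / 0.4066
    = 21.60 m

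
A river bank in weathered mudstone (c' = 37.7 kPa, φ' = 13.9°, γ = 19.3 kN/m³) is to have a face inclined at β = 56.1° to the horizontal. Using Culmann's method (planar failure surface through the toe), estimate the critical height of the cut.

H_c = 24.29 m

Culmann's analysis gives the critical failure plane at α_cr = (β + φ')/2 = (56.1 + 13.9)/2 = 35.0°, and the critical height
H_c = (4c'/γ) · sinβ cosφ' / [1 − cos(β − φ')]
    = (4·37.7/19.3) · sin56.1°·cos13.9° / [1 − cos(42.2°)]
    = 7.813 · 0.8300·0.9707 / [1 − 0.7408]
    = 7.813 · 0.8057 / 0.2592
    = 24.29 m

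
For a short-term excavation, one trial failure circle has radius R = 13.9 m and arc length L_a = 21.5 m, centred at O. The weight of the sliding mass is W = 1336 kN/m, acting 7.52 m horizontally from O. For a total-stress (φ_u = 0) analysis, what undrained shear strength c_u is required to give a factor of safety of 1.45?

FS = c_u·L_a·R / (W·d), so c_u = FS·W·d / (L_a·R).
c_u = 1.45·1336·7.52 / (21.50·13.9) = 14567.7 / 298.85 = 48.75 kPa

c_u = 48.7 kPa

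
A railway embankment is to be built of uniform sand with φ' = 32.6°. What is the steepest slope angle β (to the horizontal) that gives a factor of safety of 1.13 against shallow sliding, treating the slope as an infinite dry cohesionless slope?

For an infinite dry cohesionless slope FS = tanφ'/tanβ, so tanβ = tanφ' / FS.
tanβ = tan32.6° / 1.13 = 0.6395 / 1.13 = 0.5660
β = arctan(0.5660) = 29.51°

β = 29.5°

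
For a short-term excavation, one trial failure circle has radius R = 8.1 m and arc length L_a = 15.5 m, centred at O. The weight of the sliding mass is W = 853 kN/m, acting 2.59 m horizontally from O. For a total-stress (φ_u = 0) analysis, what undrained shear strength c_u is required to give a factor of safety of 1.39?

FS = c_u·L_a·R / (W·d), so c_u = FS·W·d / (L_a·R).
c_u = 1.39·853·2.59 / (15.50·8.1) = 3070.9 / 125.55 = 24.46 kPa

c_u = 24.5 kPa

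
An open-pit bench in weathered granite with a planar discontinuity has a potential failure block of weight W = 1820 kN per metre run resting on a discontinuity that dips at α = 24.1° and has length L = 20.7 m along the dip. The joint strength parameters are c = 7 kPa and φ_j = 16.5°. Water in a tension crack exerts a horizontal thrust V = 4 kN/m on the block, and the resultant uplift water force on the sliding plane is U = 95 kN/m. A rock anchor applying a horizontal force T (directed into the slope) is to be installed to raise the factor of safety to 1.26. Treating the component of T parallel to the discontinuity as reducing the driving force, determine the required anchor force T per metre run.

T = 262 kN/m

Resolving forces along and normal to the sliding plane, with the horizontal anchor force T adding T·sinα to the effective normal force and T·cosα acting up the plane against the driving force:
FS = [cL + (W cosα − U − V sinα + T sinα) tanφ_j] / [W sinα + V cosα − T cosα]
Without the anchor: N' = 1564.7 kN/m, driving T_d = 746.8 kN/m, resisting R = 7·20.7 + 1564.7·tan16.5° = 608.4 kN/m, FS = 0.81.
Setting FS = 1.26 and solving for T:
1.26·(746.8 − T cos24.1°) = 608.4 + T sin24.1°·tan16.5°
T·(sin24.1°·tan16.5° + 1.26·cos24.1°) = 1.26·746.8 − 608.4
T·(0.4083·0.2962 + 1.26·0.9128) = 941.0 − 608.4 = 332.6
T·1.2711 = 332.6
T = 261.7 kN/m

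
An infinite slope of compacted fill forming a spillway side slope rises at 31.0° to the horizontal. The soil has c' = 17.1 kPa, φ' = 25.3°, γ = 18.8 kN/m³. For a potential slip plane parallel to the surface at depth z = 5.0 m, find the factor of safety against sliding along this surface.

For an infinite slope with a slip plane parallel to the surface (no pore pressure): FS = [c' + γz cos²β tanφ'] / [γz sinβ cosβ].
γz = 18.8·5.0 = 94.00 kN/m²
Numerator = 17.1 + 94.00·cos²31.0°·tan25.3° = 17.1 + 94.00·0.7347·0.4727 = 49.747 kPa
Denominator = 94.00·sin31.0°·cos31.0° = 94.00·0.5150·0.8572 = 41.499 kPa
FS = 49.747 / 41.499 = 1.199

FS = 1.20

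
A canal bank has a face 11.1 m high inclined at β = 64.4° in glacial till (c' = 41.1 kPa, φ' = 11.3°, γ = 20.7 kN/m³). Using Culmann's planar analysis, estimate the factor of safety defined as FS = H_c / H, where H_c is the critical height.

H_c = (4c'/γ) · sinβ cosφ' / [1 − cos(β − φ')]
    = (4·41.1/20.7) · sin64.4°·cos11.3° / [1 − cos53.1°]
    = 7.942 · 0.8844 / 0.3996 = 17.58 m
FS = H_c / H = 17.58 / 11.1 = 1.584

FS = 1.58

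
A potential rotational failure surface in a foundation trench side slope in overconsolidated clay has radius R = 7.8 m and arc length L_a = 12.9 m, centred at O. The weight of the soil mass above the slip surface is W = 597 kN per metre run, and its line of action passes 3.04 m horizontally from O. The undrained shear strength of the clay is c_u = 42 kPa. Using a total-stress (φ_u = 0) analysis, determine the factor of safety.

FS = 2.33

Taking moments about the centre O, the resisting moment is provided by the undrained shear strength acting along the arc:
M_R = c_u·L_a·R = 42·12.90·7.8 = 4226.0 kN·m/m
M_D = W·d = 597·3.04 = 1814.9 kN·m/m
FS = M_R / M_D = 4226.0 / 1814.9 = 2.329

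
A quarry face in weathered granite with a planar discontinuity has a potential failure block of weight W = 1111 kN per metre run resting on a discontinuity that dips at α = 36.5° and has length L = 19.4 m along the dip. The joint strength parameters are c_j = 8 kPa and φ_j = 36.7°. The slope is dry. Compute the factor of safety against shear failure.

Resolving the block weight along and normal to the plane and applying the Mohr–Coulomb strength on the joint:
N' = W cosα = 1111·cos36.5° = 893.1 kN/m
Driving force T = W sinα = 1111·sin36.5° = 660.8 kN/m
Resisting force R = c_j·L + N'·tanφ_j = 8·19.4 + 893.1·tan36.7° = 155.2 + 665.7 = 820.9 kN/m
FS = R / T = 820.9 / 660.8 = 1.242

FS = 1.24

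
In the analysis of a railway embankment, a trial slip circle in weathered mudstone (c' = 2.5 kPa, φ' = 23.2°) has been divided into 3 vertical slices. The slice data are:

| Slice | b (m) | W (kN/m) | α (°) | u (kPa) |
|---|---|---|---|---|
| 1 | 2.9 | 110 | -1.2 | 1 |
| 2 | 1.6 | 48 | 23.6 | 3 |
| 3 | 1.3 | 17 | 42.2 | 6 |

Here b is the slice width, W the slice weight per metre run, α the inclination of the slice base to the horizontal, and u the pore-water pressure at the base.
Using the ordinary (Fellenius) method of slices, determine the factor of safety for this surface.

Ordinary method of slices: FS = Σ[c'·Δl_i + (W_i cosα_i − u_i·Δl_i)·tanφ'] / Σ W_i sinα_i, with Δl_i = b_i / cosα_i.
Slice 1: Δl = 2.9/cos(-1.2°) = 2.901 m; N'_1 = 110·cos(-1.2°) − 1·2.901 = 107.1; c'Δl = 7.25; W sinα = -2.3
Slice 2: Δl = 1.6/cos23.6° = 1.746 m; N'_2 = 48·cos23.6° − 3·1.746 = 38.7; c'Δl = 4.37; W sinα = 19.2
Slice 3: Δl = 1.3/cos42.2° = 1.755 m; N'_3 = 17·cos42.2° − 6·1.755 = 2.1; c'Δl = 4.39; W sinα = 11.4
Σc'Δl = 16.0 kN/m; ΣN' = 147.9 kN/m; ΣW sinα = 28.3 kN/m
Resisting = 16.0 + 147.9·tan23.2° = 16.0 + 63.4 = 79.4 kN/m
FS = 79.4 / 28.3 = 2.802

FS = 2.80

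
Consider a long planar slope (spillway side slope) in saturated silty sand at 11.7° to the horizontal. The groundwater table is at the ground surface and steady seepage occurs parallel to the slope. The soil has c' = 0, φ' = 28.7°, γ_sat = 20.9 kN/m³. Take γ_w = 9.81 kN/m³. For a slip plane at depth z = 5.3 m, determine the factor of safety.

FS = 1.40

With seepage parallel to the slope and the water table at the surface, the effective normal stress on the slip plane uses the buoyant unit weight γ' = γ_sat − γ_w while the driving shear stress uses γ_sat:
FS = [c' + γ' z cos²β tanφ'] / [γ_sat z sinβ cosβ]
(For c' = 0 this reduces to FS = (γ'/γ_sat)·tanφ'/tanβ.)
γ' = 20.9 − 9.81 = 11.09 kN/m³
Numerator = 0.0 + 11.09·5.3·cos²11.7°·tan28.7° = 0.0 + 11.09·5.3·0.9589·0.5475 = 30.856 kPa
Denominator = 20.9·5.3·sin11.7°·cos11.7° = 20.9·5.3·0.2028·0.9792 = 21.996 kPa
FS = 30.856 / 21.996 = 1.403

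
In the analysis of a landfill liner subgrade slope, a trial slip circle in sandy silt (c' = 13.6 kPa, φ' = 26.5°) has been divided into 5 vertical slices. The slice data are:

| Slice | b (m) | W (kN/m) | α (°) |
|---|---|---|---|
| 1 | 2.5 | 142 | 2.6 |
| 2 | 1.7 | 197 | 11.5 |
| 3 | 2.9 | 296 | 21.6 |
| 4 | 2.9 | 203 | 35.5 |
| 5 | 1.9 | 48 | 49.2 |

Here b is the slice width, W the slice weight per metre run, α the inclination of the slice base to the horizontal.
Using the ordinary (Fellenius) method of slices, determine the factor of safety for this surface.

Ordinary method of slices: FS = Σ[c'·Δl_i + (W_i cosα_i)·tanφ'] / Σ W_i sinα_i, with Δl_i = b_i / cosα_i.
Slice 1: Δl = 2.5/cos2.6° = 2.503 m; N'_1 = 142·cos2.6° = 141.9; c'Δl = 34.04; W sinα = 6.4
Slice 2: Δl = 1.7/cos11.5° = 1.735 m; N'_2 = 197·cos11.5° = 193.0; c'Δl = 23.59; W sinα = 39.3
Slice 3: Δl = 2.9/cos21.6° = 3.119 m; N'_3 = 296·cos21.6° = 275.2; c'Δl = 42.42; W sinα = 109.0
Slice 4: Δl = 2.9/cos35.5° = 3.562 m; N'_4 = 203·cos35.5° = 165.3; c'Δl = 48.45; W sinα = 117.9
Slice 5: Δl = 1.9/cos49.2° = 2.908 m; N'_5 = 48·cos49.2° = 31.4; c'Δl = 39.55; W sinα = 36.3
Σc'Δl = 188.0 kN/m; ΣN' = 806.7 kN/m; ΣW sinα = 308.9 kN/m
Resisting = 188.0 + 806.7·tan26.5° = 188.0 + 402.2 = 590.3 kN/m
FS = 590.3 / 308.9 = 1.911

FS = 1.91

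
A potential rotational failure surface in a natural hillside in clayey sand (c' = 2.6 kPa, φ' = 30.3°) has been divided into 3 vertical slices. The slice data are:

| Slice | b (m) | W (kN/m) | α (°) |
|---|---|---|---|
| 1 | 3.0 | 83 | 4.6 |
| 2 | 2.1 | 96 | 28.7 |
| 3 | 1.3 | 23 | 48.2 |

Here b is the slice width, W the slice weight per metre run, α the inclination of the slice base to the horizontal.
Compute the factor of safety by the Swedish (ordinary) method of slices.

Ordinary method of slices: FS = Σ[c'·Δl_i + (W_i cosα_i)·tanφ'] / Σ W_i sinα_i, with Δl_i = b_i / cosα_i.
Slice 1: Δl = 3.0/cos4.6° = 3.010 m; N'_1 = 83·cos4.6° = 82.7; c'Δl = 7.83; W sinα = 6.7
Slice 2: Δl = 2.1/cos28.7° = 2.394 m; N'_2 = 96·cos28.7° = 84.2; c'Δl = 6.22; W sinα = 46.1
Slice 3: Δl = 1.3/cos48.2° = 1.950 m; N'_3 = 23·cos48.2° = 15.3; c'Δl = 5.07; W sinα = 17.1
Σc'Δl = 19.1 kN/m; ΣN' = 182.3 kN/m; ΣW sinα = 69.9 kN/m
Resisting = 19.1 + 182.3·tan30.3° = 19.1 + 106.5 = 125.6 kN/m
FS = 125.6 / 69.9 = 1.797

FS = 1.80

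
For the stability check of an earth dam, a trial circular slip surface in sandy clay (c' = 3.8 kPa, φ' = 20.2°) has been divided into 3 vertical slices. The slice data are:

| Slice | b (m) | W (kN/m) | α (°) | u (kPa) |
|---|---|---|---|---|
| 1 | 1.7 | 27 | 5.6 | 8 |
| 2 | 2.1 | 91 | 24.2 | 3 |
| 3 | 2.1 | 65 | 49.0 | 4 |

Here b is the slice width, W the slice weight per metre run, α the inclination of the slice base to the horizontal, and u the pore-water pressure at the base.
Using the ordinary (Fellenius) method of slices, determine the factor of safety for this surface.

Ordinary method of slices: FS = Σ[c'·Δl_i + (W_i cosα_i − u_i·Δl_i)·tanφ'] / Σ W_i sinα_i, with Δl_i = b_i / cosα_i.
Slice 1: Δl = 1.7/cos5.6° = 1.708 m; N'_1 = 27·cos5.6° − 8·1.708 = 13.2; c'Δl = 6.49; W sinα = 2.6
Slice 2: Δl = 2.1/cos24.2° = 2.302 m; N'_2 = 91·cos24.2° − 3·2.302 = 76.1; c'Δl = 8.75; W sinα = 37.3
Slice 3: Δl = 2.1/cos49.0° = 3.201 m; N'_3 = 65·cos49.0° − 4·3.201 = 29.8; c'Δl = 12.16; W sinα = 49.1
Σc'Δl = 27.4 kN/m; ΣN' = 119.1 kN/m; ΣW sinα = 89.0 kN/m
Resisting = 27.4 + 119.1·tan20.2° = 27.4 + 43.8 = 71.2 kN/m
FS = 71.2 / 89.0 = 0.800

FS = 0.80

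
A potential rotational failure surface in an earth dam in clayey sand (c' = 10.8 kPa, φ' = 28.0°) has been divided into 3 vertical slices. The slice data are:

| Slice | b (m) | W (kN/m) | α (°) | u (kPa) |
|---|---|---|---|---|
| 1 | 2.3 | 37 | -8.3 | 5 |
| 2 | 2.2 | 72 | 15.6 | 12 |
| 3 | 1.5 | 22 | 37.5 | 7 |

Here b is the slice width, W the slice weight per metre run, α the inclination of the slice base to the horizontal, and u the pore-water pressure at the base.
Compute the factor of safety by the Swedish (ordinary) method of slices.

Ordinary method of slices: FS = Σ[c'·Δl_i + (W_i cosα_i − u_i·Δl_i)·tanφ'] / Σ W_i sinα_i, with Δl_i = b_i / cosα_i.
Slice 1: Δl = 2.3/cos(-8.3°) = 2.324 m; N'_1 = 37·cos(-8.3°) − 5·2.324 = 25.0; c'Δl = 25.10; W sinα = -5.3
Slice 2: Δl = 2.2/cos15.6° = 2.284 m; N'_2 = 72·cos15.6° − 12·2.284 = 41.9; c'Δl = 24.67; W sinα = 19.4
Slice 3: Δl = 1.5/cos37.5° = 1.891 m; N'_3 = 22·cos37.5° − 7·1.891 = 4.2; c'Δl = 20.42; W sinα = 13.4
Σc'Δl = 70.2 kN/m; ΣN' = 71.1 kN/m; ΣW sinα = 27.4 kN/m
Resisting = 70.2 + 71.1·tan28.0° = 70.2 + 37.8 = 108.0 kN/m
FS = 108.0 / 27.4 = 3.940

FS = 3.94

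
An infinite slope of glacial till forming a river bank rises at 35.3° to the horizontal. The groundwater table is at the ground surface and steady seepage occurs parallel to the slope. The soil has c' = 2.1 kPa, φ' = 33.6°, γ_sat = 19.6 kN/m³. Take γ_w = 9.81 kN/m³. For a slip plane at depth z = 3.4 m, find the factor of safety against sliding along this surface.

With seepage parallel to the slope and the water table at the surface, the effective normal stress on the slip plane uses the buoyant unit weight γ' = γ_sat − γ_w while the driving shear stress uses γ_sat:
FS = [c' + γ' z cos²β tanφ'] / [γ_sat z sinβ cosβ]
γ' = 19.6 − 9.81 = 9.79 kN/m³
Numerator = 2.1 + 9.79·3.4·cos²35.3°·tan33.6° = 2.1 + 9.79·3.4·0.6661·0.6644 = 16.830 kPa
Denominator = 19.6·3.4·sin35.3°·cos35.3° = 19.6·3.4·0.5779·0.8161 = 31.428 kPa
FS = 16.830 / 31.428 = 0.536

FS = 0.54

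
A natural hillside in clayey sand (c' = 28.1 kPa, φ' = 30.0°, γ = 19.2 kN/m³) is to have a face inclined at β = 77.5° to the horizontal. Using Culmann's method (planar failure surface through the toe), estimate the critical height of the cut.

Culmann's analysis gives the critical failure plane at α_cr = (β + φ')/2 = (77.5 + 30.0)/2 = 53.8°, and the critical height
H_c = (4c'/γ) · sinβ cosφ' / [1 − cos(β − φ')]
    = (4·28.1/19.2) · sin77.5°·cos30.0° / [1 − cos(47.5°)]
    = 5.854 · 0.9763·0.8660 / [1 − 0.6756]
    = 5.854 · 0.8455 / 0.3244
    = 15.26 m

H_c = 15.26 m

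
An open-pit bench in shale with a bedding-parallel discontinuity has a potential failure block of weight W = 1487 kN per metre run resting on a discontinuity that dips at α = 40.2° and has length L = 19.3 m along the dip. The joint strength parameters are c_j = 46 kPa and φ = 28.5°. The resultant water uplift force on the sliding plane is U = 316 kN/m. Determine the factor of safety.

Resolving the block weight along and normal to the plane and applying the Mohr–Coulomb strength on the joint:
N' = W cosα − U = 1487·cos40.2° − 316 = 819.8 kN/m
Driving force T = W sinα = 1487·sin40.2° = 959.8 kN/m
Resisting force R = c_j·L + N'·tanφ = 46·19.3 + 819.8·tan28.5° = 887.8 + 445.1 = 1332.9 kN/m
FS = R / T = 1332.9 / 959.8 = 1.389

FS = 1.39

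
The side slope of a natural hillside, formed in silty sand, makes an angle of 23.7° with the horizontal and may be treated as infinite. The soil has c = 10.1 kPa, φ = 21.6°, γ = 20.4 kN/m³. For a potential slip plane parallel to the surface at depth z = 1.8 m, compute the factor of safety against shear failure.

FS = 1.65

For an infinite slope with a slip plane parallel to the surface (no pore pressure): FS = [c + γz cos²β tanφ] / [γz sinβ cosβ].
γz = 20.4·1.8 = 36.72 kN/m²
Numerator = 10.1 + 36.72·cos²23.7°·tan21.6° = 10.1 + 36.72·0.8384·0.3959 = 22.290 kPa
Denominator = 36.72·sin23.7°·cos23.7° = 36.72·0.4019·0.9157 = 13.515 kPa
FS = 22.290 / 13.515 = 1.649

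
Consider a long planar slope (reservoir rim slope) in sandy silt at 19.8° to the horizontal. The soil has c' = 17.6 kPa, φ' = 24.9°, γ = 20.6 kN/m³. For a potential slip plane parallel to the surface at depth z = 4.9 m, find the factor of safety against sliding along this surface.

For an infinite slope with a slip plane parallel to the surface (no pore pressure): FS = [c' + γz cos²β tanφ'] / [γz sinβ cosβ].
γz = 20.6·4.9 = 100.94 kN/m²
Numerator = 17.6 + 100.94·cos²19.8°·tan24.9° = 17.6 + 100.94·0.8853·0.4642 = 59.079 kPa
Denominator = 100.94·sin19.8°·cos19.8° = 100.94·0.3387·0.9409 = 32.171 kPa
FS = 59.079 / 32.171 = 1.836

FS = 1.84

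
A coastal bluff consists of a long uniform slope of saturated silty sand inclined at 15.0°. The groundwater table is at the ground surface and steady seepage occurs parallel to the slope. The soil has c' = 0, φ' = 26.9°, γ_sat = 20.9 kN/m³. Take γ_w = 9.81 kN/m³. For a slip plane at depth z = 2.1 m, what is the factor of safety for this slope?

FS = 1.00

With seepage parallel to the slope and the water table at the surface, the effective normal stress on the slip plane uses the buoyant unit weight γ' = γ_sat − γ_w while the driving shear stress uses γ_sat:
FS = [c' + γ' z cos²β tanφ'] / [γ_sat z sinβ cosβ]
(For c' = 0 this reduces to FS = (γ'/γ_sat)·tanφ'/tanβ.)
γ' = 20.9 − 9.81 = 11.09 kN/m³
Numerator = 0.0 + 11.09·2.1·cos²15.0°·tan26.9° = 0.0 + 11.09·2.1·0.9330·0.5073 = 11.024 kPa
Denominator = 20.9·2.1·sin15.0°·cos15.0° = 20.9·2.1·0.2588·0.9659 = 10.973 kPa
FS = 11.024 / 10.973 = 1.005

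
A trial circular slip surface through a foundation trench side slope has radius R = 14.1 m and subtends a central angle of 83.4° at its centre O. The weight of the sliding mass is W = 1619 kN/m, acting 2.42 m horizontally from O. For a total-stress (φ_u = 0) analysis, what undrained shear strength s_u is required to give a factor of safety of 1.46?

FS = s_u·L_a·R / (W·d), so s_u = FS·W·d / (L_a·R).
Arc length L_a = R·θ = 14.1·(83.4°·π/180) = 14.1·1.4556 = 20.52 m
s_u = 1.46·1619·2.42 / (20.52·14.1) = 5720.3 / 289.39 = 19.77 kPa

s_u = 19.8 kPa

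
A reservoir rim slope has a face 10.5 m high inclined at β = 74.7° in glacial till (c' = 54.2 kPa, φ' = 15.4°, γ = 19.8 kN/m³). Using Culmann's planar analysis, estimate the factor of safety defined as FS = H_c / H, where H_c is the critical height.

H_c = (4c'/γ) · sinβ cosφ' / [1 − cos(β − φ')]
    = (4·54.2/19.8) · sin74.7°·cos15.4° / [1 − cos59.3°]
    = 10.949 · 0.9299 / 0.4895 = 20.80 m
FS = H_c / H = 20.80 / 10.5 = 1.981

FS = 1.98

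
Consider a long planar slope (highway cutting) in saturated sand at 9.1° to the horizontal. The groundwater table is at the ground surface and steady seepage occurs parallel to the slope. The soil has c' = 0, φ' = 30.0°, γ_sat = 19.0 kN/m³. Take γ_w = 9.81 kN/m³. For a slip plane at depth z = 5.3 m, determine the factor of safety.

With seepage parallel to the slope and the water table at the surface, the effective normal stress on the slip plane uses the buoyant unit weight γ' = γ_sat − γ_w while the driving shear stress uses γ_sat:
FS = [c' + γ' z cos²β tanφ'] / [γ_sat z sinβ cosβ]
(For c' = 0 this reduces to FS = (γ'/γ_sat)·tanφ'/tanβ.)
γ' = 19.0 − 9.81 = 9.19 kN/m³
Numerator = 0.0 + 9.19·5.3·cos²9.1°·tan30.0° = 0.0 + 9.19·5.3·0.9750·0.5774 = 27.418 kPa
Denominator = 19.0·5.3·sin9.1°·cos9.1° = 19.0·5.3·0.1582·0.9874 = 15.726 kPa
FS = 27.418 / 15.726 = 1.743

FS = 1.74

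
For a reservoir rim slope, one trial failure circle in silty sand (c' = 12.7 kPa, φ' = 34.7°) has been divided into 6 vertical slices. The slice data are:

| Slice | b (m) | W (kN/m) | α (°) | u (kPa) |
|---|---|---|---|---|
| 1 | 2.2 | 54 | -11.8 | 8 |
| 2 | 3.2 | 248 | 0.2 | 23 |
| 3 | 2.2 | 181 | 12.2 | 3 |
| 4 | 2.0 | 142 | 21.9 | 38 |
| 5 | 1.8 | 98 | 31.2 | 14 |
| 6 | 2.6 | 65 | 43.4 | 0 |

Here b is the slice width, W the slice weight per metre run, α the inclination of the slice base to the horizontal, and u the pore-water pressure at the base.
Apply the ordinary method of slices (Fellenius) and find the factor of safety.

Ordinary method of slices: FS = Σ[c'·Δl_i + (W_i cosα_i − u_i·Δl_i)·tanφ'] / Σ W_i sinα_i, with Δl_i = b_i / cosα_i.
Slice 1: Δl = 2.2/cos(-11.8°) = 2.247 m; N'_1 = 54·cos(-11.8°) − 8·2.247 = 34.9; c'Δl = 28.54; W sinα = -11.0
Slice 2: Δl = 3.2/cos0.2° = 3.200 m; N'_2 = 248·cos0.2° − 23·3.200 = 174.4; c'Δl = 40.64; W sinα = 0.9
Slice 3: Δl = 2.2/cos12.2° = 2.251 m; N'_3 = 181·cos12.2° − 3·2.251 = 170.2; c'Δl = 28.59; W sinα = 38.2
Slice 4: Δl = 2.0/cos21.9° = 2.156 m; N'_4 = 142·cos21.9° − 38·2.156 = 49.8; c'Δl = 27.38; W sinα = 53.0
Slice 5: Δl = 1.8/cos31.2° = 2.104 m; N'_5 = 98·cos31.2° − 14·2.104 = 54.4; c'Δl = 26.73; W sinα = 50.8
Slice 6: Δl = 2.6/cos43.4° = 3.578 m; N'_6 = 65·cos43.4° − 0·3.578 = 47.2; c'Δl = 45.45; W sinα = 44.7
Σc'Δl = 197.3 kN/m; ΣN' = 530.9 kN/m; ΣW sinα = 176.5 kN/m
Resisting = 197.3 + 530.9·tan34.7° = 197.3 + 367.6 = 564.9 kN/m
FS = 564.9 / 176.5 = 3.201

FS = 3.20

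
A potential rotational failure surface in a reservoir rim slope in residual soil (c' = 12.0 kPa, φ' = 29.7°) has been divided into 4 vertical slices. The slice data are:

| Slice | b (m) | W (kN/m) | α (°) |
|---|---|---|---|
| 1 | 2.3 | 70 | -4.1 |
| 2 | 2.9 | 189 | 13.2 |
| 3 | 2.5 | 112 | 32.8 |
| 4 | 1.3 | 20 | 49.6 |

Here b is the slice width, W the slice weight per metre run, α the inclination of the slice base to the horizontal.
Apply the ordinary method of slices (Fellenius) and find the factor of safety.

Ordinary method of slices: FS = Σ[c'·Δl_i + (W_i cosα_i)·tanφ'] / Σ W_i sinα_i, with Δl_i = b_i / cosα_i.
Slice 1: Δl = 2.3/cos(-4.1°) = 2.306 m; N'_1 = 70·cos(-4.1°) = 69.8; c'Δl = 27.67; W sinα = -5.0
Slice 2: Δl = 2.9/cos13.2° = 2.979 m; N'_2 = 189·cos13.2° = 184.0; c'Δl = 35.74; W sinα = 43.2
Slice 3: Δl = 2.5/cos32.8° = 2.974 m; N'_3 = 112·cos32.8° = 94.1; c'Δl = 35.69; W sinα = 60.7
Slice 4: Δl = 1.3/cos49.6° = 2.006 m; N'_4 = 20·cos49.6° = 13.0; c'Δl = 24.07; W sinα = 15.2
Σc'Δl = 123.2 kN/m; ΣN' = 360.9 kN/m; ΣW sinα = 114.1 kN/m
Resisting = 123.2 + 360.9·tan29.7° = 123.2 + 205.9 = 329.0 kN/m
FS = 329.0 / 114.1 = 2.885

FS = 2.88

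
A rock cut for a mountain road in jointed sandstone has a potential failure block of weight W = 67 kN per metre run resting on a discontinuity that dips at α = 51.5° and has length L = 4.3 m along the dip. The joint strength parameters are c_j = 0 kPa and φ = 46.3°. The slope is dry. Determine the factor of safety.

Resolving the block weight along and normal to the plane and applying the Mohr–Coulomb strength on the joint:
N' = W cosα = 67·cos51.5° = 41.7 kN/m
Driving force T = W sinα = 67·sin51.5° = 52.4 kN/m
Resisting force R = c_j·L + N'·tanφ = 0·4.3 + 41.7·tan46.3° = 0.0 + 43.6 = 43.6 kN/m
FS = R / T = 43.6 / 52.4 = 0.832

FS = 0.83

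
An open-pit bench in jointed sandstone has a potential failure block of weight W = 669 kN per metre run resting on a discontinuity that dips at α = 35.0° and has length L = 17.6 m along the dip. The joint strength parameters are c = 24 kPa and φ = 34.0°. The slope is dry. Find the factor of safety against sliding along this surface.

Resolving the block weight along and normal to the plane and applying the Mohr–Coulomb strength on the joint:
N' = W cosα = 669·cos35.0° = 548.0 kN/m
Driving force T = W sinα = 669·sin35.0° = 383.7 kN/m
Resisting force R = c·L + N'·tanφ = 24·17.6 + 548.0·tan34.0° = 422.4 + 369.6 = 792.0 kN/m
FS = R / T = 792.0 / 383.7 = 2.064

FS = 2.06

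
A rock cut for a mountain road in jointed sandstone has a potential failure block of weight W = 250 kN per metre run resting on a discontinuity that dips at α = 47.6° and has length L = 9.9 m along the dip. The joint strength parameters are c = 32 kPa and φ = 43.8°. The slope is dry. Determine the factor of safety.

Resolving the block weight along and normal to the plane and applying the Mohr–Coulomb strength on the joint:
N' = W cosα = 250·cos47.6° = 168.6 kN/m
Driving force T = W sinα = 250·sin47.6° = 184.6 kN/m
Resisting force R = c·L + N'·tanφ = 32·9.9 + 168.6·tan43.8° = 316.8 + 161.7 = 478.5 kN/m
FS = R / T = 478.5 / 184.6 = 2.592

FS = 2.59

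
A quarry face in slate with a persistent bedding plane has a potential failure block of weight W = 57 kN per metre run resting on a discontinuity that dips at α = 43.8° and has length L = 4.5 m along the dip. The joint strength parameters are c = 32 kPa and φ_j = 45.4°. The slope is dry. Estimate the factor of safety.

Resolving the block weight along and normal to the plane and applying the Mohr–Coulomb strength on the joint:
N' = W cosα = 57·cos43.8° = 41.1 kN/m
Driving force T = W sinα = 57·sin43.8° = 39.5 kN/m
Resisting force R = c·L + N'·tanφ_j = 32·4.5 + 41.1·tan45.4° = 144.0 + 41.7 = 185.7 kN/m
FS = R / T = 185.7 / 39.5 = 4.707

FS = 4.71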